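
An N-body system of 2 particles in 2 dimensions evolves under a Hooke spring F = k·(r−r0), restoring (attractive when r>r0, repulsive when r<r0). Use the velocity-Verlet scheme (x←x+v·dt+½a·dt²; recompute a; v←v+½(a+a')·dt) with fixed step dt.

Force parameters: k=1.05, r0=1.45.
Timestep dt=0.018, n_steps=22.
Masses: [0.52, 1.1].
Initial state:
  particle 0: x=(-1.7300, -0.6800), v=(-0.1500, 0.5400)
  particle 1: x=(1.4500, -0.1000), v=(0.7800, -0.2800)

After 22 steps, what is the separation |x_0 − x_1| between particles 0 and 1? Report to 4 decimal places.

3.1351

step 0: x0=(-1.7300, -0.6800) x1=(1.4500, -0.1000)
step 1: x0=(-1.7321, -0.6702) x1=(1.4638, -0.1051)
step 2: x0=(-1.7331, -0.6601) x1=(1.4770, -0.1103)
step 3: x0=(-1.7329, -0.6499) x1=(1.4897, -0.1156)
step 4: x0=(-1.7315, -0.6395) x1=(1.5018, -0.1209)
step 5: x0=(-1.7290, -0.6289) x1=(1.5133, -0.1264)
step 6: x0=(-1.7253, -0.6181) x1=(1.5243, -0.1319)
step 7: x0=(-1.7203, -0.6071) x1=(1.5348, -0.1376)
step 8: x0=(-1.7142, -0.5960) x1=(1.5447, -0.1433)
step 9: x0=(-1.7069, -0.5847) x1=(1.5540, -0.1491)
step 10: x0=(-1.6984, -0.5732) x1=(1.5627, -0.1549)
step 11: x0=(-1.6887, -0.5616) x1=(1.5709, -0.1609)
step 12: x0=(-1.6779, -0.5498) x1=(1.5785, -0.1669)
step 13: x0=(-1.6658, -0.5379) x1=(1.5856, -0.1730)
step 14: x0=(-1.6526, -0.5258) x1=(1.5921, -0.1791)
step 15: x0=(-1.6381, -0.5137) x1=(1.5980, -0.1853)
step 16: x0=(-1.6225, -0.5014) x1=(1.6034, -0.1916)
step 17: x0=(-1.6057, -0.4890) x1=(1.6082, -0.1979)
step 18: x0=(-1.5878, -0.4765) x1=(1.6125, -0.2042)
step 19: x0=(-1.5687, -0.4639) x1=(1.6163, -0.2106)
step 20: x0=(-1.5485, -0.4512) x1=(1.6195, -0.2171)
step 21: x0=(-1.5272, -0.4384) x1=(1.6222, -0.2236)
step 22: x0=(-1.5047, -0.4256) x1=(1.6243, -0.2301)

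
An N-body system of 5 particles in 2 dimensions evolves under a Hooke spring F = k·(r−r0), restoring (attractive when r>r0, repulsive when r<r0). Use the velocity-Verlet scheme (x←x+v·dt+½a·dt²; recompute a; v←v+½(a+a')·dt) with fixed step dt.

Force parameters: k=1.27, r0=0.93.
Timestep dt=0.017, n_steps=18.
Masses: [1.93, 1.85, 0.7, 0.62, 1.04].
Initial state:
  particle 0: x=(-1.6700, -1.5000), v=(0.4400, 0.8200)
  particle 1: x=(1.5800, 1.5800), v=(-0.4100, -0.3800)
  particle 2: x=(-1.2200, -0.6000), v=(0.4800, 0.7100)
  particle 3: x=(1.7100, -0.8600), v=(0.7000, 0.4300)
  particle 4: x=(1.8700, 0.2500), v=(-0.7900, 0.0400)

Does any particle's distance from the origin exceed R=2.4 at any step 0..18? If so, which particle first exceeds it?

step 0: x0=(-1.6700, -1.5000) x1=(1.5800, 1.5800) x2=(-1.2200, -0.6000) x3=(1.7100, -0.8600) x4=(1.8700, 0.2500)
step 1: x0=(-1.6618, -1.4856) x1=(1.5726, 1.5729) x2=(-1.2102, -0.5874) x3=(1.7206, -0.8523) x4=(1.8557, 0.2504)
step 2: x0=(-1.6521, -1.4705) x1=(1.5643, 1.5647) x2=(-1.1972, -0.5738) x3=(1.7284, -0.8437) x4=(1.8396, 0.2502)
step 3: x0=(-1.6409, -1.4545) x1=(1.5551, 1.5553) x2=(-1.1809, -0.5592) x3=(1.7336, -0.8343) x4=(1.8218, 0.2494)
step 4: x0=(-1.6283, -1.4378) x1=(1.5451, 1.5448) x2=(-1.1615, -0.5437) x3=(1.7361, -0.8242) x4=(1.8023, 0.2480)
step 5: x0=(-1.6143, -1.4202) x1=(1.5342, 1.5331) x2=(-1.1389, -0.5271) x3=(1.7359, -0.8132) x4=(1.7811, 0.2461)
step 6: x0=(-1.5988, -1.4019) x1=(1.5225, 1.5204) x2=(-1.1133, -0.5097) x3=(1.7331, -0.8015) x4=(1.7583, 0.2436)
step 7: x0=(-1.5819, -1.3828) x1=(1.5100, 1.5065) x2=(-1.0846, -0.4914) x3=(1.7276, -0.7890) x4=(1.7339, 0.2406)
step 8: x0=(-1.5636, -1.3629) x1=(1.4967, 1.4915) x2=(-1.0530, -0.4722) x3=(1.7194, -0.7758) x4=(1.7079, 0.2370)
step 9: x0=(-1.5440, -1.3423) x1=(1.4826, 1.4756) x2=(-1.0186, -0.4521) x3=(1.7088, -0.7619) x4=(1.6804, 0.2330)
step 10: x0=(-1.5229, -1.3210) x1=(1.4676, 1.4585) x2=(-0.9813, -0.4313) x3=(1.6955, -0.7472) x4=(1.6513, 0.2285)
step 11: x0=(-1.5006, -1.2990) x1=(1.4520, 1.4405) x2=(-0.9414, -0.4097) x3=(1.6799, -0.7320) x4=(1.6208, 0.2235)
step 12: x0=(-1.4769, -1.2762) x1=(1.4356, 1.4215) x2=(-0.8988, -0.3874) x3=(1.6617, -0.7160) x4=(1.5889, 0.2181)
step 13: x0=(-1.4520, -1.2527) x1=(1.4184, 1.4016) x2=(-0.8538, -0.3644) x3=(1.6413, -0.6995) x4=(1.5557, 0.2123)
step 14: x0=(-1.4258, -1.2286) x1=(1.4006, 1.3807) x2=(-0.8064, -0.3407) x3=(1.6185, -0.6824) x4=(1.5211, 0.2061)
step 15: x0=(-1.3984, -1.2038) x1=(1.3820, 1.3589) x2=(-0.7567, -0.3165) x3=(1.5935, -0.6647) x4=(1.4853, 0.1994)
step 16: x0=(-1.3697, -1.1783) x1=(1.3628, 1.3363) x2=(-0.7049, -0.2917) x3=(1.5663, -0.6465) x4=(1.4483, 0.1925)
step 17: x0=(-1.3399, -1.1522) x1=(1.3430, 1.3128) x2=(-0.6511, -0.2664) x3=(1.5372, -0.6279) x4=(1.4101, 0.1852)
step 18: x0=(-1.3090, -1.1255) x1=(1.3225, 1.2885) x2=(-0.5954, -0.2406) x3=(1.5060, -0.6087) x4=(1.3709, 0.1775)

no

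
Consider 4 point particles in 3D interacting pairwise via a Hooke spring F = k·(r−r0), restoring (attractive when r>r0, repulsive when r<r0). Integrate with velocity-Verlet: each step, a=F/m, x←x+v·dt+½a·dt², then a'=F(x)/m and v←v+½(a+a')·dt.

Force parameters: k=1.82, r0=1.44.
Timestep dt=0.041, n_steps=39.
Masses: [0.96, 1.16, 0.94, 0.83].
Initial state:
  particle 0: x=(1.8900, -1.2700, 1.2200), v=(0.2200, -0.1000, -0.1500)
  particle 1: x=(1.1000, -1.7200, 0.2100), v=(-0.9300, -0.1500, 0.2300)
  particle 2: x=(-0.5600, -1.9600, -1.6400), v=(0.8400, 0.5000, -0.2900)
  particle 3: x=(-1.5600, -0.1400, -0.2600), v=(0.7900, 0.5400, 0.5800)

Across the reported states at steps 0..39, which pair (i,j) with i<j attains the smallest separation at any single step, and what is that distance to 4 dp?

pair (0,3), distance 0.4982

step 0: x0=(1.8900, -1.2700, 1.2200) x1=(1.1000, -1.7200, 0.2100) x2=(-0.5600, -1.9600, -1.6400) x3=(-1.5600, -0.1400, -0.2600)
step 1: x0=(1.8932, -1.2736, 1.2096) x1=(1.0590, -1.7252, 0.2180) x2=(-0.5226, -1.9374, -1.6468) x3=(-1.5202, -0.1222, -0.2351)
step 2: x0=(1.8849, -1.2761, 1.1908) x1=(1.0125, -1.7284, 0.2232) x2=(-0.4796, -1.9106, -1.6433) x3=(-1.4658, -0.1130, -0.2082)
step 3: x0=(1.8654, -1.2776, 1.1638) x1=(0.9610, -1.7297, 0.2257) x2=(-0.4313, -1.8799, -1.6297) x3=(-1.3975, -0.1124, -0.1795)
step 4: x0=(1.8352, -1.2778, 1.1290) x1=(0.9049, -1.7290, 0.2257) x2=(-0.3780, -1.8453, -1.6064) x3=(-1.3159, -0.1201, -0.1492)
step 5: x0=(1.7950, -1.2768, 1.0866) x1=(0.8446, -1.7265, 0.2234) x2=(-0.3202, -1.8072, -1.5736) x3=(-1.2221, -0.1359, -0.1177)
step 6: x0=(1.7454, -1.2747, 1.0372) x1=(0.7807, -1.7222, 0.2190) x2=(-0.2583, -1.7659, -1.5320) x3=(-1.1170, -0.1592, -0.0852)
step 7: x0=(1.6874, -1.2713, 0.9814) x1=(0.7137, -1.7163, 0.2128) x2=(-0.1929, -1.7216, -1.4823) x3=(-1.0018, -0.1895, -0.0519)
step 8: x0=(1.6218, -1.2667, 0.9199) x1=(0.6442, -1.7090, 0.2049) x2=(-0.1243, -1.6748, -1.4251) x3=(-0.8780, -0.2260, -0.0181)
step 9: x0=(1.5498, -1.2610, 0.8533) x1=(0.5726, -1.7006, 0.1958) x2=(-0.0531, -1.6257, -1.3615) x3=(-0.7468, -0.2681, 0.0160)
step 10: x0=(1.4725, -1.2541, 0.7824) x1=(0.4996, -1.6913, 0.1858) x2=(0.0202, -1.5747, -1.2924) x3=(-0.6097, -0.3146, 0.0501)
step 11: x0=(1.3911, -1.2463, 0.7080) x1=(0.4254, -1.6815, 0.1751) x2=(0.0951, -1.5223, -1.2188) x3=(-0.4681, -0.3647, 0.0841)
step 12: x0=(1.3068, -1.2376, 0.6310) x1=(0.3505, -1.6716, 0.1641) x2=(0.1712, -1.4687, -1.1418) x3=(-0.3236, -0.4173, 0.1179)
step 13: x0=(1.2208, -1.2282, 0.5522) x1=(0.2749, -1.6620, 0.1530) x2=(0.2483, -1.4143, -1.0628) x3=(-0.1773, -0.4712, 0.1513)
step 14: x0=(1.1345, -1.2182, 0.4723) x1=(0.1988, -1.6533, 0.1421) x2=(0.3259, -1.3593, -0.9827) x3=(-0.0305, -0.5252, 0.1846)
step 15: x0=(1.0489, -1.2079, 0.3922) x1=(0.1220, -1.6459, 0.1316) x2=(0.4040, -1.3039, -0.9027) x3=(0.1160, -0.5781, 0.2177)
step 16: x0=(0.9651, -1.1976, 0.3125) x1=(0.0441, -1.6402, 0.1216) x2=(0.4824, -1.2484, -0.8238) x3=(0.2616, -0.6289, 0.2509)
step 17: x0=(0.8841, -1.1878, 0.2337) x1=(-0.0353, -1.6362, 0.1120) x2=(0.5610, -1.1928, -0.7469) x3=(0.4057, -0.6767, 0.2848)
step 18: x0=(0.8062, -1.1792, 0.1562) x1=(-0.1165, -1.6339, 0.1026) x2=(0.6399, -1.1372, -0.6729) x3=(0.5485, -0.7208, 0.3200)
step 19: x0=(0.7312, -1.1724, 0.0797) x1=(-0.1996, -1.6329, 0.0935) x2=(0.7190, -1.0817, -0.6023) x3=(0.6902, -0.7609, 0.3576)
step 20: x0=(0.6576, -1.1678, 0.0040) x1=(-0.2841, -1.6329, 0.0846) x2=(0.7985, -1.0260, -0.5358) x3=(0.8320, -0.7972, 0.3988)
step 21: x0=(0.5836, -1.1652, -0.0713) x1=(-0.3698, -1.6335, 0.0758) x2=(0.8788, -0.9699, -0.4735) x3=(0.9749, -0.8310, 0.4439)
step 22: x0=(0.5079, -1.1642, -0.1461) x1=(-0.4557, -1.6341, 0.0672) x2=(0.9603, -0.9132, -0.4149) x3=(1.1189, -0.8636, 0.4925)
step 23: x0=(0.4299, -1.1644, -0.2209) x1=(-0.5412, -1.6345, 0.0587) x2=(1.0431, -0.8556, -0.3590) x3=(1.2633, -0.8960, 0.5440)
step 24: x0=(0.3502, -1.1654, -0.2962) x1=(-0.6251, -1.6342, 0.0507) x2=(1.1265, -0.7974, -0.3050) x3=(1.4069, -0.9291, 0.5975)
step 25: x0=(0.2695, -1.1668, -0.3718) x1=(-0.7066, -1.6330, 0.0431) x2=(1.2096, -0.7389, -0.2522) x3=(1.5486, -0.9633, 0.6521)
step 26: x0=(0.1889, -1.1683, -0.4474) x1=(-0.7847, -1.6307, 0.0362) x2=(1.2914, -0.6805, -0.2002) x3=(1.6868, -0.9990, 0.7067)
step 27: x0=(0.1096, -1.1697, -0.5227) x1=(-0.8584, -1.6269, 0.0302) x2=(1.3707, -0.6226, -0.1490) x3=(1.8201, -1.0363, 0.7605)
step 28: x0=(0.0326, -1.1706, -0.5969) x1=(-0.9266, -1.6215, 0.0252) x2=(1.4467, -0.5656, -0.0984) x3=(1.9470, -1.0754, 0.8125)
step 29: x0=(-0.0409, -1.1709, -0.6696) x1=(-0.9885, -1.6143, 0.0214) x2=(1.5183, -0.5099, -0.0485) x3=(2.0660, -1.1161, 0.8617)
step 30: x0=(-0.1100, -1.1705, -0.7400) x1=(-1.0432, -1.6052, 0.0190) x2=(1.5847, -0.4560, 0.0005) x3=(2.1757, -1.1583, 0.9073)
step 31: x0=(-0.1737, -1.1693, -0.8074) x1=(-1.0899, -1.5940, 0.0182) x2=(1.6451, -0.4043, 0.0486) x3=(2.2747, -1.2018, 0.9485)
step 32: x0=(-0.2311, -1.1672, -0.8714) x1=(-1.1278, -1.5807, 0.0191) x2=(1.6988, -0.3554, 0.0955) x3=(2.3619, -1.2462, 0.9844)
step 33: x0=(-0.2814, -1.1642, -0.9311) x1=(-1.1565, -1.5653, 0.0219) x2=(1.7453, -0.3095, 0.1410) x3=(2.4360, -1.2913, 1.0145)
step 34: x0=(-0.3239, -1.1602, -0.9862) x1=(-1.1753, -1.5476, 0.0266) x2=(1.7839, -0.2670, 0.1850) x3=(2.4963, -1.3366, 1.0381)
step 35: x0=(-0.3581, -1.1552, -1.0359) x1=(-1.1838, -1.5278, 0.0333) x2=(1.8144, -0.2284, 0.2272) x3=(2.5418, -1.3818, 1.0549)
step 36: x0=(-0.3835, -1.1492, -1.0799) x1=(-1.1818, -1.5059, 0.0420) x2=(1.8363, -0.1939, 0.2674) x3=(2.5721, -1.4264, 1.0643)
step 37: x0=(-0.3998, -1.1423, -1.1177) x1=(-1.1691, -1.4819, 0.0529) x2=(1.8495, -0.1638, 0.3055) x3=(2.5867, -1.4699, 1.0663)
step 38: x0=(-0.4067, -1.1346, -1.1491) x1=(-1.1457, -1.4559, 0.0657) x2=(1.8540, -0.1383, 0.3411) x3=(2.5855, -1.5121, 1.0605)
step 39: x0=(-0.4042, -1.1259, -1.1736) x1=(-1.1116, -1.4280, 0.0806) x2=(1.8496, -0.1176, 0.3742) x3=(2.5685, -1.5525, 1.0471)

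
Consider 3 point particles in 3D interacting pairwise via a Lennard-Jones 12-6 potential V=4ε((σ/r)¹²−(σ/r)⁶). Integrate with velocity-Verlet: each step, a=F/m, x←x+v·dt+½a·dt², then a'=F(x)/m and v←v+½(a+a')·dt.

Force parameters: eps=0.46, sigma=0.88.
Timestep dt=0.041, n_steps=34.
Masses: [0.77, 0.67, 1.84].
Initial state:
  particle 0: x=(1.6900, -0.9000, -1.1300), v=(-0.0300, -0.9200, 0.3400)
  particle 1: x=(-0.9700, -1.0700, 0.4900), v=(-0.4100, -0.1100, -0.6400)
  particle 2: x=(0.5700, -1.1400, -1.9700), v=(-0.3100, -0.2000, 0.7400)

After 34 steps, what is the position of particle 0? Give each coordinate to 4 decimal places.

step 0: x0=(1.6900, -0.9000, -1.1300) x1=(-0.9700, -1.0700, 0.4900) x2=(0.5700, -1.1400, -1.9700)
step 1: x0=(1.6884, -0.9378, -1.1163) x1=(-0.9868, -1.0745, 0.4638) x2=(0.5574, -1.1482, -1.9396)
step 2: x0=(1.6862, -0.9757, -1.1031) x1=(-1.0036, -1.0790, 0.4375) x2=(0.5451, -1.1563, -1.9089)
step 3: x0=(1.6832, -1.0138, -1.0905) x1=(-1.0204, -1.0835, 0.4112) x2=(0.5332, -1.1644, -1.8780)
step 4: x0=(1.6794, -1.0519, -1.0783) x1=(-1.0372, -1.0880, 0.3850) x2=(0.5215, -1.1724, -1.8469)
step 5: x0=(1.6749, -1.0901, -1.0667) x1=(-1.0539, -1.0926, 0.3587) x2=(0.5102, -1.1804, -1.8156)
step 6: x0=(1.6695, -1.1284, -1.0556) x1=(-1.0707, -1.0971, 0.3324) x2=(0.4992, -1.1883, -1.7840)
step 7: x0=(1.6632, -1.1667, -1.0450) x1=(-1.0874, -1.1016, 0.3061) x2=(0.4885, -1.1963, -1.7523)
step 8: x0=(1.6561, -1.2051, -1.0350) x1=(-1.1042, -1.1061, 0.2797) x2=(0.4783, -1.2042, -1.7203)
step 9: x0=(1.6480, -1.2434, -1.0255) x1=(-1.1209, -1.1106, 0.2534) x2=(0.4684, -1.2122, -1.6880)
step 10: x0=(1.6389, -1.2817, -1.0166) x1=(-1.1376, -1.1151, 0.2270) x2=(0.4590, -1.2201, -1.6555)
step 11: x0=(1.6287, -1.3200, -1.0082) x1=(-1.1542, -1.1196, 0.2007) x2=(0.4499, -1.2281, -1.6228)
step 12: x0=(1.6174, -1.3582, -1.0004) x1=(-1.1709, -1.1241, 0.1742) x2=(0.4414, -1.2361, -1.5898)
step 13: x0=(1.6050, -1.3962, -0.9932) x1=(-1.1875, -1.1287, 0.1478) x2=(0.4333, -1.2441, -1.5566)
step 14: x0=(1.5913, -1.4341, -0.9866) x1=(-1.2041, -1.1332, 0.1214) x2=(0.4257, -1.2522, -1.5231)
step 15: x0=(1.5763, -1.4718, -0.9806) x1=(-1.2207, -1.1377, 0.0949) x2=(0.4187, -1.2605, -1.4893)
step 16: x0=(1.5598, -1.5093, -0.9753) x1=(-1.2372, -1.1422, 0.0684) x2=(0.4123, -1.2688, -1.4553)
step 17: x0=(1.5419, -1.5464, -0.9705) x1=(-1.2537, -1.1468, 0.0418) x2=(0.4064, -1.2772, -1.4210)
step 18: x0=(1.5224, -1.5831, -0.9664) x1=(-1.2702, -1.1513, 0.0153) x2=(0.4012, -1.2858, -1.3865)
step 19: x0=(1.5011, -1.6194, -0.9629) x1=(-1.2866, -1.1558, -0.0113) x2=(0.3968, -1.2946, -1.3516)
step 20: x0=(1.4780, -1.6551, -0.9601) x1=(-1.3030, -1.1604, -0.0380) x2=(0.3931, -1.3036, -1.3165)
step 21: x0=(1.4528, -1.6902, -0.9579) x1=(-1.3193, -1.1649, -0.0647) x2=(0.3902, -1.3129, -1.2810)
step 22: x0=(1.4256, -1.7245, -0.9564) x1=(-1.3355, -1.1695, -0.0914) x2=(0.3881, -1.3225, -1.2453)
step 23: x0=(1.3960, -1.7580, -0.9555) x1=(-1.3517, -1.1740, -0.1182) x2=(0.3871, -1.3325, -1.2093)
step 24: x0=(1.3641, -1.7904, -0.9552) x1=(-1.3678, -1.1786, -0.1450) x2=(0.3869, -1.3429, -1.1731)
step 25: x0=(1.3297, -1.8217, -0.9555) x1=(-1.3838, -1.1832, -0.1719) x2=(0.3878, -1.3537, -1.1366)
step 26: x0=(1.2930, -1.8519, -0.9562) x1=(-1.3997, -1.1878, -0.1988) x2=(0.3896, -1.3651, -1.0998)
step 27: x0=(1.2544, -1.8810, -0.9572) x1=(-1.4156, -1.1924, -0.2257) x2=(0.3922, -1.3768, -1.0630)
step 28: x0=(1.2149, -1.9097, -0.9583) x1=(-1.4313, -1.1970, -0.2527) x2=(0.3951, -1.3888, -1.0261)
step 29: x0=(1.1764, -1.9389, -0.9593) x1=(-1.4470, -1.2016, -0.2798) x2=(0.3976, -1.4005, -0.9892)
step 30: x0=(1.1417, -1.9709, -0.9601) x1=(-1.4625, -1.2062, -0.3069) x2=(0.3984, -1.4111, -0.9524)
step 31: x0=(1.1134, -2.0076, -0.9611) x1=(-1.4779, -1.2109, -0.3340) x2=(0.3965, -1.4197, -0.9155)
step 32: x0=(1.0917, -2.0497, -0.9624) x1=(-1.4932, -1.2155, -0.3611) x2=(0.3918, -1.4260, -0.8784)
step 33: x0=(1.0742, -2.0956, -0.9643) x1=(-1.5084, -1.2202, -0.3883) x2=(0.3853, -1.4307, -0.8411)
step 34: x0=(1.0583, -2.1430, -0.9664) x1=(-1.5235, -1.2249, -0.4155) x2=(0.3782, -1.4348, -0.8037)

(1.0583, -2.1430, -0.9664)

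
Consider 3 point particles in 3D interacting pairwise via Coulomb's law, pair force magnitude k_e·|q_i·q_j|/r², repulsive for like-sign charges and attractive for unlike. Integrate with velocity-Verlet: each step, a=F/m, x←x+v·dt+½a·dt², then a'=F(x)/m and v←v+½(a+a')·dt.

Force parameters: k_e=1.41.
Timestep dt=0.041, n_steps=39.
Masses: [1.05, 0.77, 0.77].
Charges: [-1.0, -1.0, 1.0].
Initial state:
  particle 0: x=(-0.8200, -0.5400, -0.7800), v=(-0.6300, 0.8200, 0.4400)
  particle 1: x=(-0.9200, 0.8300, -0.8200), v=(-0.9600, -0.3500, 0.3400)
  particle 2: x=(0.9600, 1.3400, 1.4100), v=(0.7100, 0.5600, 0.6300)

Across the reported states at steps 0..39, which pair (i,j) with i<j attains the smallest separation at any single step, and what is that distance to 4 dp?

step 0: x0=(-0.8200, -0.5400, -0.7800) x1=(-0.9200, 0.8300, -0.8200) x2=(0.9600, 1.3400, 1.4100)
step 1: x0=(-0.8457, -0.5069, -0.7619) x1=(-0.9593, 0.8165, -0.8060) x2=(0.9889, 1.3629, 1.4356)
step 2: x0=(-0.8713, -0.4750, -0.7436) x1=(-0.9985, 0.8048, -0.7917) x2=(1.0175, 1.3855, 1.4608)
step 3: x0=(-0.8965, -0.4444, -0.7251) x1=(-1.0378, 0.7950, -0.7773) x2=(1.0457, 1.4080, 1.4856)
step 4: x0=(-0.9216, -0.4150, -0.7065) x1=(-1.0770, 0.7872, -0.7627) x2=(1.0736, 1.4302, 1.5100)
step 5: x0=(-0.9463, -0.3871, -0.6877) x1=(-1.1163, 0.7816, -0.7481) x2=(1.1011, 1.4523, 1.5340)
step 6: x0=(-0.9706, -0.3607, -0.6686) x1=(-1.1557, 0.7781, -0.7333) x2=(1.1283, 1.4741, 1.5577)
step 7: x0=(-0.9947, -0.3359, -0.6494) x1=(-1.1953, 0.7771, -0.7185) x2=(1.1551, 1.4958, 1.5810)
step 8: x0=(-1.0182, -0.3127, -0.6300) x1=(-1.2351, 0.7784, -0.7036) x2=(1.1816, 1.5173, 1.6040)
step 9: x0=(-1.0414, -0.2912, -0.6103) x1=(-1.2752, 0.7822, -0.6887) x2=(1.2078, 1.5387, 1.6267)
step 10: x0=(-1.0640, -0.2715, -0.5904) x1=(-1.3157, 0.7885, -0.6739) x2=(1.2337, 1.5598, 1.6490)
step 11: x0=(-1.0861, -0.2535, -0.5703) x1=(-1.3566, 0.7974, -0.6590) x2=(1.2592, 1.5808, 1.6711)
step 12: x0=(-1.1076, -0.2372, -0.5499) x1=(-1.3979, 0.8089, -0.6443) x2=(1.2844, 1.6017, 1.6929)
step 13: x0=(-1.1285, -0.2227, -0.5292) x1=(-1.4398, 0.8229, -0.6296) x2=(1.3094, 1.6224, 1.7144)
step 14: x0=(-1.1488, -0.2099, -0.5083) x1=(-1.4822, 0.8394, -0.6149) x2=(1.3340, 1.6429, 1.7356)
step 15: x0=(-1.1684, -0.1988, -0.4871) x1=(-1.5253, 0.8583, -0.6004) x2=(1.3583, 1.6633, 1.7566)
step 16: x0=(-1.1874, -0.1893, -0.4656) x1=(-1.5689, 0.8796, -0.5861) x2=(1.3823, 1.6835, 1.7773)
step 17: x0=(-1.2056, -0.1814, -0.4439) x1=(-1.6132, 0.9031, -0.5718) x2=(1.4060, 1.7036, 1.7977)
step 18: x0=(-1.2232, -0.1749, -0.4219) x1=(-1.6581, 0.9288, -0.5577) x2=(1.4295, 1.7236, 1.8180)
step 19: x0=(-1.2401, -0.1698, -0.3996) x1=(-1.7037, 0.9565, -0.5436) x2=(1.4526, 1.7434, 1.8380)
step 20: x0=(-1.2564, -0.1661, -0.3771) x1=(-1.7499, 0.9861, -0.5298) x2=(1.4755, 1.7631, 1.8578)
step 21: x0=(-1.2720, -0.1635, -0.3543) x1=(-1.7967, 1.0175, -0.5160) x2=(1.4981, 1.7826, 1.8773)
step 22: x0=(-1.2870, -0.1621, -0.3313) x1=(-1.8440, 1.0507, -0.5024) x2=(1.5204, 1.8021, 1.8967)
step 23: x0=(-1.3014, -0.1618, -0.3081) x1=(-1.8920, 1.0853, -0.4889) x2=(1.5425, 1.8214, 1.9159)
step 24: x0=(-1.3151, -0.1624, -0.2846) x1=(-1.9405, 1.1214, -0.4755) x2=(1.5643, 1.8406, 1.9349)
step 25: x0=(-1.3284, -0.1640, -0.2610) x1=(-1.9895, 1.1589, -0.4622) x2=(1.5859, 1.8597, 1.9536)
step 26: x0=(-1.3410, -0.1664, -0.2371) x1=(-2.0389, 1.1976, -0.4490) x2=(1.6072, 1.8787, 1.9722)
step 27: x0=(-1.3532, -0.1695, -0.2130) x1=(-2.0889, 1.2375, -0.4358) x2=(1.6282, 1.8976, 1.9907)
step 28: x0=(-1.3649, -0.1734, -0.1887) x1=(-2.1392, 1.2785, -0.4228) x2=(1.6490, 1.9164, 2.0089)
step 29: x0=(-1.3761, -0.1779, -0.1643) x1=(-2.1900, 1.3204, -0.4099) x2=(1.6695, 1.9350, 2.0270)
step 30: x0=(-1.3869, -0.1830, -0.1397) x1=(-2.2411, 1.3633, -0.3970) x2=(1.6899, 1.9536, 2.0449)
step 31: x0=(-1.3972, -0.1887, -0.1149) x1=(-2.2925, 1.4070, -0.3842) x2=(1.7099, 1.9721, 2.0627)
step 32: x0=(-1.4071, -0.1949, -0.0900) x1=(-2.3443, 1.4515, -0.3714) x2=(1.7298, 1.9904, 2.0803)
step 33: x0=(-1.4167, -0.2015, -0.0649) x1=(-2.3964, 1.4968, -0.3587) x2=(1.7494, 2.0087, 2.0978)
step 34: x0=(-1.4259, -0.2086, -0.0397) x1=(-2.4487, 1.5427, -0.3461) x2=(1.7688, 2.0269, 2.1151)
step 35: x0=(-1.4347, -0.2161, -0.0143) x1=(-2.5013, 1.5893, -0.3335) x2=(1.7880, 2.0450, 2.1323)
step 36: x0=(-1.4432, -0.2240, 0.0111) x1=(-2.5541, 1.6365, -0.3209) x2=(1.8069, 2.0630, 2.1494)
step 37: x0=(-1.4514, -0.2322, 0.0368) x1=(-2.6072, 1.6842, -0.3084) x2=(1.8257, 2.0809, 2.1663)
step 38: x0=(-1.4593, -0.2407, 0.0625) x1=(-2.6604, 1.7324, -0.2959) x2=(1.8442, 2.0987, 2.1831)
step 39: x0=(-1.4668, -0.2495, 0.0883) x1=(-2.7139, 1.7812, -0.2834) x2=(1.8625, 2.1165, 2.1998)

pair (0,1), distance 1.0888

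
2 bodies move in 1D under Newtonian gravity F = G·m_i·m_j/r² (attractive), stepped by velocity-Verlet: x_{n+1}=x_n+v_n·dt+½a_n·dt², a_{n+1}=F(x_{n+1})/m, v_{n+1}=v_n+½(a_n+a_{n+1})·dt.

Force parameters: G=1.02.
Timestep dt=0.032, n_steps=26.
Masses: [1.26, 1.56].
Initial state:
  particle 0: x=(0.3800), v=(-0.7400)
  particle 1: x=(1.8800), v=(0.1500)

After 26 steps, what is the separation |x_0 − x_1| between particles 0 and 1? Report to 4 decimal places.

1.8847

step 0: x0=(0.3800) x1=(1.8800)
step 1: x0=(0.3567) x1=(1.8845)
step 2: x0=(0.3341) x1=(1.8885)
step 3: x0=(0.3121) x1=(1.8919)
step 4: x0=(0.2908) x1=(1.8947)
step 5: x0=(0.2702) x1=(1.8971)
step 6: x0=(0.2501) x1=(1.8989)
step 7: x0=(0.2307) x1=(1.9003)
step 8: x0=(0.2118) x1=(1.9012)
step 9: x0=(0.1935) x1=(1.9017)
step 10: x0=(0.1758) x1=(1.9017)
step 11: x0=(0.1586) x1=(1.9012)
step 12: x0=(0.1420) x1=(1.9003)
step 13: x0=(0.1258) x1=(1.8990)
step 14: x0=(0.1102) x1=(1.8973)
step 15: x0=(0.0952) x1=(1.8952)
step 16: x0=(0.0806) x1=(1.8926)
step 17: x0=(0.0665) x1=(1.8897)
step 18: x0=(0.0529) x1=(1.8863)
step 19: x0=(0.0398) x1=(1.8826)
step 20: x0=(0.0271) x1=(1.8785)
step 21: x0=(0.0150) x1=(1.8740)
step 22: x0=(0.0033) x1=(1.8691)
step 23: x0=(-0.0080) x1=(1.8639)
step 24: x0=(-0.0187) x1=(1.8582)
step 25: x0=(-0.0290) x1=(1.8522)
step 26: x0=(-0.0388) x1=(1.8458)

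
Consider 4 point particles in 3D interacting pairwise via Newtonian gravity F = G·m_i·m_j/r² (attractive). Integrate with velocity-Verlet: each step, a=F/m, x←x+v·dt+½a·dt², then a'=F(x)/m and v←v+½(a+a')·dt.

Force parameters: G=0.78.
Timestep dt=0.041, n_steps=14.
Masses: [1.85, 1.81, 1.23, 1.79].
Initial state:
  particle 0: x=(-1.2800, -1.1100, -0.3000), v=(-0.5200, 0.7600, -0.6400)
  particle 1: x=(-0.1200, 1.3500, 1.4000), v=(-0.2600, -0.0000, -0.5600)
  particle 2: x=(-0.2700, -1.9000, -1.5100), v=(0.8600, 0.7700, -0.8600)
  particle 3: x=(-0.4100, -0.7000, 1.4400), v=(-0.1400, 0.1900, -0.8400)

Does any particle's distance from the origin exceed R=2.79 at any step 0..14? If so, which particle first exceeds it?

step 0: x0=(-1.2800, -1.1100, -0.3000) x1=(-0.1200, 1.3500, 1.4000) x2=(-0.2700, -1.9000, -1.5100) x3=(-0.4100, -0.7000, 1.4400)
step 1: x0=(-1.3010, -1.0788, -0.3261) x1=(-0.1307, 1.3496, 1.3770) x2=(-0.2350, -1.8682, -1.5448) x3=(-0.4158, -0.6920, 1.4052)
step 2: x0=(-1.3214, -1.0475, -0.3519) x1=(-0.1417, 1.3484, 1.3537) x2=(-0.2004, -1.8358, -1.5789) x3=(-0.4219, -0.6837, 1.3697)
step 3: x0=(-1.3411, -1.0162, -0.3773) x1=(-0.1527, 1.3464, 1.3303) x2=(-0.1663, -1.8030, -1.6121) x3=(-0.4281, -0.6750, 1.3336)
step 4: x0=(-1.3601, -0.9847, -0.4024) x1=(-0.1640, 1.3437, 1.3067) x2=(-0.1326, -1.7697, -1.6446) x3=(-0.4345, -0.6658, 1.2967)
step 5: x0=(-1.3785, -0.9532, -0.4272) x1=(-0.1754, 1.3400, 1.2829) x2=(-0.0993, -1.7360, -1.6764) x3=(-0.4411, -0.6563, 1.2591)
step 6: x0=(-1.3962, -0.9215, -0.4515) x1=(-0.1870, 1.3356, 1.2589) x2=(-0.0666, -1.7018, -1.7074) x3=(-0.4479, -0.6463, 1.2209)
step 7: x0=(-1.4132, -0.8898, -0.4754) x1=(-0.1987, 1.3304, 1.2347) x2=(-0.0342, -1.6672, -1.7378) x3=(-0.4550, -0.6359, 1.1819)
step 8: x0=(-1.4296, -0.8579, -0.4989) x1=(-0.2107, 1.3243, 1.2103) x2=(-0.0023, -1.6322, -1.7674) x3=(-0.4623, -0.6250, 1.1423)
step 9: x0=(-1.4453, -0.8259, -0.5219) x1=(-0.2228, 1.3173, 1.1856) x2=(0.0292, -1.5969, -1.7964) x3=(-0.4698, -0.6137, 1.1019)
step 10: x0=(-1.4602, -0.7938, -0.5444) x1=(-0.2351, 1.3095, 1.1607) x2=(0.0602, -1.5611, -1.8247) x3=(-0.4775, -0.6018, 1.0609)
step 11: x0=(-1.4745, -0.7615, -0.5665) x1=(-0.2476, 1.3008, 1.1355) x2=(0.0908, -1.5250, -1.8524) x3=(-0.4855, -0.5895, 1.0191)
step 12: x0=(-1.4880, -0.7291, -0.5880) x1=(-0.2603, 1.2911, 1.1100) x2=(0.1209, -1.4885, -1.8794) x3=(-0.4937, -0.5766, 0.9767)
step 13: x0=(-1.5009, -0.6966, -0.6090) x1=(-0.2731, 1.2806, 1.0843) x2=(0.1507, -1.4517, -1.9058) x3=(-0.5022, -0.5632, 0.9335)
step 14: x0=(-1.5130, -0.6639, -0.6294) x1=(-0.2862, 1.2691, 1.0583) x2=(0.1800, -1.4146, -1.9316) x3=(-0.5109, -0.5492, 0.8896)

no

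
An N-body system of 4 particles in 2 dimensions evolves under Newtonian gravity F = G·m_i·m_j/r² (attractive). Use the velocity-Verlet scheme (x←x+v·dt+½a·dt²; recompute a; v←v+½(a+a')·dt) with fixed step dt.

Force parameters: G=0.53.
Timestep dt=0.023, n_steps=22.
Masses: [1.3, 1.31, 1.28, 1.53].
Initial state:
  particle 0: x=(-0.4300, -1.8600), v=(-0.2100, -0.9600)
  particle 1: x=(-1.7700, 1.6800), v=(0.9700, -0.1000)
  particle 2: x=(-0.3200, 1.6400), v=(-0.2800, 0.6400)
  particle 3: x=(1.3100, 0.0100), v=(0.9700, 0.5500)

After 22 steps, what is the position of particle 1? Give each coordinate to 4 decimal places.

step 0: x0=(-0.4300, -1.8600) x1=(-1.7700, 1.6800) x2=(-0.3200, 1.6400) x3=(1.3100, 0.0100)
step 1: x0=(-0.4348, -1.8820) x1=(-1.7476, 1.6777) x2=(-0.3265, 1.6547) x3=(1.3323, 0.0227)
step 2: x0=(-0.4396, -1.9040) x1=(-1.7250, 1.6753) x2=(-0.3331, 1.6693) x3=(1.3544, 0.0353)
step 3: x0=(-0.4443, -1.9258) x1=(-1.7021, 1.6729) x2=(-0.3399, 1.6838) x3=(1.3764, 0.0480)
step 4: x0=(-0.4490, -1.9475) x1=(-1.6790, 1.6705) x2=(-0.3468, 1.6982) x3=(1.3984, 0.0608)
step 5: x0=(-0.4537, -1.9692) x1=(-1.6557, 1.6680) x2=(-0.3538, 1.7126) x3=(1.4202, 0.0735)
step 6: x0=(-0.4584, -1.9907) x1=(-1.6321, 1.6655) x2=(-0.3611, 1.7268) x3=(1.4419, 0.0863)
step 7: x0=(-0.4630, -2.0122) x1=(-1.6082, 1.6629) x2=(-0.3685, 1.7410) x3=(1.4635, 0.0991)
step 8: x0=(-0.4676, -2.0336) x1=(-1.5841, 1.6604) x2=(-0.3760, 1.7551) x3=(1.4850, 0.1119)
step 9: x0=(-0.4721, -2.0549) x1=(-1.5597, 1.6578) x2=(-0.3838, 1.7691) x3=(1.5064, 0.1247)
step 10: x0=(-0.4767, -2.0761) x1=(-1.5350, 1.6552) x2=(-0.3918, 1.7830) x3=(1.5277, 0.1375)
step 11: x0=(-0.4812, -2.0972) x1=(-1.5100, 1.6525) x2=(-0.4000, 1.7968) x3=(1.5490, 0.1504)
step 12: x0=(-0.4857, -2.1182) x1=(-1.4847, 1.6499) x2=(-0.4085, 1.8105) x3=(1.5701, 0.1633)
step 13: x0=(-0.4901, -2.1392) x1=(-1.4590, 1.6473) x2=(-0.4172, 1.8241) x3=(1.5911, 0.1762)
step 14: x0=(-0.4946, -2.1601) x1=(-1.4330, 1.6447) x2=(-0.4262, 1.8376) x3=(1.6120, 0.1891)
step 15: x0=(-0.4990, -2.1809) x1=(-1.4066, 1.6421) x2=(-0.4354, 1.8509) x3=(1.6329, 0.2021)
step 16: x0=(-0.5033, -2.2016) x1=(-1.3798, 1.6396) x2=(-0.4450, 1.8642) x3=(1.6536, 0.2151)
step 17: x0=(-0.5077, -2.2222) x1=(-1.3526, 1.6371) x2=(-0.4550, 1.8772) x3=(1.6742, 0.2280)
step 18: x0=(-0.5121, -2.2428) x1=(-1.3250, 1.6347) x2=(-0.4653, 1.8901) x3=(1.6948, 0.2410)
step 19: x0=(-0.5164, -2.2633) x1=(-1.2969, 1.6324) x2=(-0.4760, 1.9028) x3=(1.7153, 0.2541)
step 20: x0=(-0.5207, -2.2838) x1=(-1.2682, 1.6302) x2=(-0.4871, 1.9153) x3=(1.7356, 0.2671)
step 21: x0=(-0.5250, -2.3041) x1=(-1.2391, 1.6281) x2=(-0.4987, 1.9275) x3=(1.7559, 0.2802)
step 22: x0=(-0.5292, -2.3244) x1=(-1.2094, 1.6262) x2=(-0.5107, 1.9395) x3=(1.7761, 0.2932)

(-1.2094, 1.6262)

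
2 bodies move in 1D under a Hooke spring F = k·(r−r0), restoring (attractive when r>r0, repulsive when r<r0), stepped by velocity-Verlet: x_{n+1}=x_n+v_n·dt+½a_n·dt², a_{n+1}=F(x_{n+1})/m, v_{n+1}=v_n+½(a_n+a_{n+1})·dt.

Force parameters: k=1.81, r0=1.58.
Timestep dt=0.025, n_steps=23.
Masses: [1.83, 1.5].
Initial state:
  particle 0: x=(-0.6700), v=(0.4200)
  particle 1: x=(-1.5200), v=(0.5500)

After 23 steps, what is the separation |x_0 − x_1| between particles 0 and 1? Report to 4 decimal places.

1.0333

step 0: x0=(-0.6700) x1=(-1.5200)
step 1: x0=(-0.6593) x1=(-1.5065)
step 2: x0=(-0.6481) x1=(-1.4936)
step 3: x0=(-0.6365) x1=(-1.4812)
step 4: x0=(-0.6244) x1=(-1.4694)
step 5: x0=(-0.6118) x1=(-1.4582)
step 6: x0=(-0.5988) x1=(-1.4475)
step 7: x0=(-0.5854) x1=(-1.4373)
step 8: x0=(-0.5715) x1=(-1.4277)
step 9: x0=(-0.5572) x1=(-1.4186)
step 10: x0=(-0.5424) x1=(-1.4101)
step 11: x0=(-0.5271) x1=(-1.4021)
step 12: x0=(-0.5115) x1=(-1.3947)
step 13: x0=(-0.4954) x1=(-1.3878)
step 14: x0=(-0.4789) x1=(-1.3814)
step 15: x0=(-0.4619) x1=(-1.3755)
step 16: x0=(-0.4446) x1=(-1.3701)
step 17: x0=(-0.4268) x1=(-1.3652)
step 18: x0=(-0.4087) x1=(-1.3608)
step 19: x0=(-0.3901) x1=(-1.3568)
step 20: x0=(-0.3712) x1=(-1.3533)
step 21: x0=(-0.3519) x1=(-1.3503)
step 22: x0=(-0.3323) x1=(-1.3477)
step 23: x0=(-0.3123) x1=(-1.3456)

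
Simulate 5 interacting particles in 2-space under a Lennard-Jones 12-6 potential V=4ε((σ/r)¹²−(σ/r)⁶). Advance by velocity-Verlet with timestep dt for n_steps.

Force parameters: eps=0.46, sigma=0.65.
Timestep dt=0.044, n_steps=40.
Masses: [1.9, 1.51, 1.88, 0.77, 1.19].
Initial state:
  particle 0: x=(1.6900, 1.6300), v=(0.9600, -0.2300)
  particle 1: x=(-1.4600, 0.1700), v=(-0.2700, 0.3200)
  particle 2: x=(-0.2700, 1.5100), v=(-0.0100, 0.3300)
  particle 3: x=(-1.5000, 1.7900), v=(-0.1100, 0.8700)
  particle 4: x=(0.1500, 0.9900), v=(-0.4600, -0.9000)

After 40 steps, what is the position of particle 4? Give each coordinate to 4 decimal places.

step 0: x0=(1.6900, 1.6300) x1=(-1.4600, 0.1700) x2=(-0.2700, 1.5100) x3=(-1.5000, 1.7900) x4=(0.1500, 0.9900)
step 1: x0=(1.7322, 1.6199) x1=(-1.4719, 0.1841) x2=(-0.2736, 1.5284) x3=(-1.5046, 1.8282) x4=(0.1347, 0.9443)
step 2: x0=(1.7744, 1.6097) x1=(-1.4837, 0.1983) x2=(-0.2782, 1.5480) x3=(-1.5089, 1.8662) x4=(0.1206, 0.8968)
step 3: x0=(1.8166, 1.5996) x1=(-1.4955, 0.2125) x2=(-0.2823, 1.5664) x3=(-1.5127, 1.9041) x4=(0.1054, 0.8512)
step 4: x0=(1.8588, 1.5895) x1=(-1.5073, 0.2267) x2=(-0.2856, 1.5833) x3=(-1.5162, 1.9418) x4=(0.0889, 0.8079)
step 5: x0=(1.9009, 1.5793) x1=(-1.5190, 0.2410) x2=(-0.2885, 1.5989) x3=(-1.5193, 1.9793) x4=(0.0713, 0.7669)
step 6: x0=(1.9431, 1.5692) x1=(-1.5307, 0.2554) x2=(-0.2909, 1.6134) x3=(-1.5221, 2.0167) x4=(0.0528, 0.7276)
step 7: x0=(1.9852, 1.5590) x1=(-1.5424, 0.2698) x2=(-0.2932, 1.6270) x3=(-1.5245, 2.0540) x4=(0.0338, 0.6898)
step 8: x0=(2.0274, 1.5489) x1=(-1.5540, 0.2842) x2=(-0.2953, 1.6399) x3=(-1.5267, 2.0910) x4=(0.0144, 0.6531)
step 9: x0=(2.0695, 1.5387) x1=(-1.5656, 0.2987) x2=(-0.2974, 1.6523) x3=(-1.5285, 2.1280) x4=(-0.0054, 0.6174)
step 10: x0=(2.1116, 1.5286) x1=(-1.5771, 0.3132) x2=(-0.2995, 1.6642) x3=(-1.5301, 2.1648) x4=(-0.0255, 0.5823)
step 11: x0=(2.1537, 1.5184) x1=(-1.5886, 0.3277) x2=(-0.3016, 1.6759) x3=(-1.5314, 2.2014) x4=(-0.0457, 0.5477)
step 12: x0=(2.1958, 1.5083) x1=(-1.6000, 0.3423) x2=(-0.3037, 1.6873) x3=(-1.5324, 2.2380) x4=(-0.0661, 0.5137)
step 13: x0=(2.2379, 1.4981) x1=(-1.6113, 0.3568) x2=(-0.3059, 1.6985) x3=(-1.5333, 2.2744) x4=(-0.0867, 0.4799)
step 14: x0=(2.2801, 1.4879) x1=(-1.6226, 0.3714) x2=(-0.3082, 1.7096) x3=(-1.5338, 2.3106) x4=(-0.1073, 0.4465)
step 15: x0=(2.3222, 1.4778) x1=(-1.6339, 0.3861) x2=(-0.3105, 1.7205) x3=(-1.5342, 2.3468) x4=(-0.1281, 0.4133)
step 16: x0=(2.3643, 1.4676) x1=(-1.6450, 0.4007) x2=(-0.3129, 1.7314) x3=(-1.5344, 2.3828) x4=(-0.1490, 0.3802)
step 17: x0=(2.4064, 1.4575) x1=(-1.6561, 0.4154) x2=(-0.3154, 1.7422) x3=(-1.5344, 2.4187) x4=(-0.1699, 0.3474)
step 18: x0=(2.4485, 1.4473) x1=(-1.6671, 0.4301) x2=(-0.3179, 1.7529) x3=(-1.5342, 2.4544) x4=(-0.1910, 0.3146)
step 19: x0=(2.4906, 1.4372) x1=(-1.6780, 0.4448) x2=(-0.3205, 1.7637) x3=(-1.5339, 2.4901) x4=(-0.2122, 0.2820)
step 20: x0=(2.5327, 1.4270) x1=(-1.6889, 0.4595) x2=(-0.3232, 1.7744) x3=(-1.5334, 2.5257) x4=(-0.2334, 0.2495)
step 21: x0=(2.5748, 1.4168) x1=(-1.6997, 0.4742) x2=(-0.3259, 1.7851) x3=(-1.5327, 2.5611) x4=(-0.2548, 0.2170)
step 22: x0=(2.6169, 1.4067) x1=(-1.7103, 0.4889) x2=(-0.3287, 1.7957) x3=(-1.5320, 2.5965) x4=(-0.2762, 0.1846)
step 23: x0=(2.6590, 1.3965) x1=(-1.7210, 0.5036) x2=(-0.3315, 1.8064) x3=(-1.5310, 2.6317) x4=(-0.2977, 0.1523)
step 24: x0=(2.7011, 1.3864) x1=(-1.7315, 0.5183) x2=(-0.3345, 1.8171) x3=(-1.5300, 2.6668) x4=(-0.3194, 0.1201)
step 25: x0=(2.7432, 1.3762) x1=(-1.7420, 0.5330) x2=(-0.3374, 1.8278) x3=(-1.5289, 2.7019) x4=(-0.3411, 0.0879)
step 26: x0=(2.7853, 1.3660) x1=(-1.7523, 0.5477) x2=(-0.3404, 1.8385) x3=(-1.5276, 2.7369) x4=(-0.3629, 0.0558)
step 27: x0=(2.8274, 1.3559) x1=(-1.7626, 0.5624) x2=(-0.3435, 1.8492) x3=(-1.5262, 2.7718) x4=(-0.3847, 0.0237)
step 28: x0=(2.8695, 1.3457) x1=(-1.7729, 0.5770) x2=(-0.3466, 1.8599) x3=(-1.5248, 2.8066) x4=(-0.4067, -0.0083)
step 29: x0=(2.9116, 1.3356) x1=(-1.7830, 0.5917) x2=(-0.3498, 1.8707) x3=(-1.5232, 2.8413) x4=(-0.4287, -0.0403)
step 30: x0=(2.9536, 1.3254) x1=(-1.7931, 0.6063) x2=(-0.3529, 1.8814) x3=(-1.5216, 2.8759) x4=(-0.4508, -0.0723)
step 31: x0=(2.9957, 1.3153) x1=(-1.8032, 0.6209) x2=(-0.3562, 1.8922) x3=(-1.5199, 2.9105) x4=(-0.4730, -0.1041)
step 32: x0=(3.0378, 1.3051) x1=(-1.8131, 0.6355) x2=(-0.3594, 1.9030) x3=(-1.5181, 2.9450) x4=(-0.4952, -0.1360)
step 33: x0=(3.0799, 1.2949) x1=(-1.8231, 0.6501) x2=(-0.3628, 1.9138) x3=(-1.5163, 2.9794) x4=(-0.5175, -0.1678)
step 34: x0=(3.1220, 1.2848) x1=(-1.8329, 0.6647) x2=(-0.3661, 1.9246) x3=(-1.5144, 3.0138) x4=(-0.5399, -0.1995)
step 35: x0=(3.1641, 1.2746) x1=(-1.8428, 0.6792) x2=(-0.3695, 1.9354) x3=(-1.5124, 3.0481) x4=(-0.5623, -0.2312)
step 36: x0=(3.2062, 1.2645) x1=(-1.8525, 0.6937) x2=(-0.3729, 1.9462) x3=(-1.5104, 3.0823) x4=(-0.5847, -0.2629)
step 37: x0=(3.2483, 1.2543) x1=(-1.8623, 0.7082) x2=(-0.3763, 1.9570) x3=(-1.5083, 3.1165) x4=(-0.6072, -0.2945)
step 38: x0=(3.2904, 1.2442) x1=(-1.8720, 0.7227) x2=(-0.3797, 1.9679) x3=(-1.5061, 3.1506) x4=(-0.6298, -0.3261)
step 39: x0=(3.3325, 1.2340) x1=(-1.8816, 0.7372) x2=(-0.3832, 1.9788) x3=(-1.5040, 3.1847) x4=(-0.6523, -0.3577)
step 40: x0=(3.3746, 1.2238) x1=(-1.8912, 0.7517) x2=(-0.3867, 1.9897) x3=(-1.5017, 3.2187) x4=(-0.6749, -0.3892)

(-0.6749, -0.3892)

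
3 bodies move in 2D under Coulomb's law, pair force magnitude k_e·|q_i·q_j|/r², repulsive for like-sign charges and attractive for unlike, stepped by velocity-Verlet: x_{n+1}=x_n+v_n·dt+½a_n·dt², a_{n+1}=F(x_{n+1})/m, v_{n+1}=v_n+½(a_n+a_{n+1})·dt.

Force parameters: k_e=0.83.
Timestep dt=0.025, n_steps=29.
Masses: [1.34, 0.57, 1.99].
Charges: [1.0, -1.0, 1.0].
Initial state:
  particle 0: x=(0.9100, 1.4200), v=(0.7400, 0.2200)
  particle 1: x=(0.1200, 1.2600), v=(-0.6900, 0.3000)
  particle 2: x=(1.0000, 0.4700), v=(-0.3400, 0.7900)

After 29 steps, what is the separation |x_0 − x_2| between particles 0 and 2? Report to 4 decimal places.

1.0318

step 0: x0=(0.9100, 1.4200) x1=(0.1200, 1.2600) x2=(1.0000, 0.4700)
step 1: x0=(0.9282, 1.4257) x1=(0.1037, 1.2674) x2=(0.9914, 0.4897)
step 2: x0=(0.9458, 1.4316) x1=(0.0891, 1.2747) x2=(0.9828, 0.5092)
step 3: x0=(0.9629, 1.4380) x1=(0.0762, 1.2817) x2=(0.9740, 0.5285)
step 4: x0=(0.9795, 1.4447) x1=(0.0650, 1.2885) x2=(0.9650, 0.5476)
step 5: x0=(0.9957, 1.4519) x1=(0.0553, 1.2950) x2=(0.9559, 0.5665)
step 6: x0=(1.0115, 1.4594) x1=(0.0471, 1.3013) x2=(0.9466, 0.5852)
step 7: x0=(1.0269, 1.4674) x1=(0.0403, 1.3073) x2=(0.9372, 0.6037)
step 8: x0=(1.0420, 1.4759) x1=(0.0351, 1.3130) x2=(0.9276, 0.6220)
step 9: x0=(1.0568, 1.4848) x1=(0.0312, 1.3185) x2=(0.9177, 0.6401)
step 10: x0=(1.0714, 1.4941) x1=(0.0288, 1.3236) x2=(0.9076, 0.6579)
step 11: x0=(1.0857, 1.5040) x1=(0.0278, 1.3284) x2=(0.8973, 0.6755)
step 12: x0=(1.0997, 1.5143) x1=(0.0282, 1.3328) x2=(0.8867, 0.6929)
step 13: x0=(1.1136, 1.5251) x1=(0.0299, 1.3369) x2=(0.8759, 0.7100)
step 14: x0=(1.1273, 1.5363) x1=(0.0331, 1.3407) x2=(0.8648, 0.7270)
step 15: x0=(1.1409, 1.5480) x1=(0.0377, 1.3441) x2=(0.8533, 0.7438)
step 16: x0=(1.1544, 1.5601) x1=(0.0437, 1.3471) x2=(0.8416, 0.7604)
step 17: x0=(1.1677, 1.5727) x1=(0.0511, 1.3496) x2=(0.8295, 0.7768)
step 18: x0=(1.1810, 1.5856) x1=(0.0601, 1.3518) x2=(0.8170, 0.7930)
step 19: x0=(1.1942, 1.5990) x1=(0.0705, 1.3534) x2=(0.8041, 0.8091)
step 20: x0=(1.2073, 1.6128) x1=(0.0825, 1.3546) x2=(0.7909, 0.8251)
step 21: x0=(1.2204, 1.6269) x1=(0.0960, 1.3552) x2=(0.7772, 0.8410)
step 22: x0=(1.2334, 1.6414) x1=(0.1113, 1.3552) x2=(0.7631, 0.8569)
step 23: x0=(1.2464, 1.6562) x1=(0.1283, 1.3546) x2=(0.7485, 0.8727)
step 24: x0=(1.2593, 1.6713) x1=(0.1470, 1.3532) x2=(0.7334, 0.8885)
step 25: x0=(1.2722, 1.6867) x1=(0.1678, 1.3510) x2=(0.7178, 0.9044)
step 26: x0=(1.2851, 1.7023) x1=(0.1905, 1.3479) x2=(0.7017, 0.9204)
step 27: x0=(1.2979, 1.7182) x1=(0.2155, 1.3437) x2=(0.6849, 0.9365)
step 28: x0=(1.3107, 1.7343) x1=(0.2430, 1.3381) x2=(0.6674, 0.9528)
step 29: x0=(1.3234, 1.7506) x1=(0.2731, 1.3310) x2=(0.6492, 0.9695)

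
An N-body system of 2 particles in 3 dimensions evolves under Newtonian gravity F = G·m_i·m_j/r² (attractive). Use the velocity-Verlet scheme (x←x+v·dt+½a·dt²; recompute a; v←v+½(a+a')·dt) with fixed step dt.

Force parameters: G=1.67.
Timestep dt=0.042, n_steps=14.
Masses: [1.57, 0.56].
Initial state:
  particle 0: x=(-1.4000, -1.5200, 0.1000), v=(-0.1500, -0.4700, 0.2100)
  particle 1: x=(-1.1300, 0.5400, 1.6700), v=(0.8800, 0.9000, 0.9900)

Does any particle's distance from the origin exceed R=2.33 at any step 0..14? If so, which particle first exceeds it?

step 0: x0=(-1.4000, -1.5200, 0.1000) x1=(-1.1300, 0.5400, 1.6700)
step 1: x0=(-1.4063, -1.5396, 0.1089) x1=(-1.0931, 0.5775, 1.7114)
step 2: x0=(-1.4125, -1.5591, 0.1179) x1=(-1.0562, 0.6145, 1.7524)
step 3: x0=(-1.4188, -1.5784, 0.1271) x1=(-1.0195, 0.6511, 1.7930)
step 4: x0=(-1.4250, -1.5975, 0.1364) x1=(-0.9828, 0.6871, 1.8333)
step 5: x0=(-1.4312, -1.6165, 0.1458) x1=(-0.9462, 0.7228, 1.8732)
step 6: x0=(-1.4373, -1.6353, 0.1553) x1=(-0.9097, 0.7580, 1.9128)
step 7: x0=(-1.4434, -1.6540, 0.1649) x1=(-0.8732, 0.7928, 1.9522)
step 8: x0=(-1.4495, -1.6725, 0.1746) x1=(-0.8369, 0.8272, 1.9912)
step 9: x0=(-1.4555, -1.6909, 0.1844) x1=(-0.8007, 0.8612, 2.0300)
step 10: x0=(-1.4615, -1.7092, 0.1944) x1=(-0.7645, 0.8949, 2.0685)
step 11: x0=(-1.4675, -1.7273, 0.2044) x1=(-0.7284, 0.9283, 2.1068)
step 12: x0=(-1.4735, -1.7454, 0.2144) x1=(-0.6925, 0.9613, 2.1449)
step 13: x0=(-1.4794, -1.7633, 0.2246) x1=(-0.6566, 0.9940, 2.1827)
step 14: x0=(-1.4853, -1.7811, 0.2348) x1=(-0.6208, 1.0264, 2.2203)

yes, particle 1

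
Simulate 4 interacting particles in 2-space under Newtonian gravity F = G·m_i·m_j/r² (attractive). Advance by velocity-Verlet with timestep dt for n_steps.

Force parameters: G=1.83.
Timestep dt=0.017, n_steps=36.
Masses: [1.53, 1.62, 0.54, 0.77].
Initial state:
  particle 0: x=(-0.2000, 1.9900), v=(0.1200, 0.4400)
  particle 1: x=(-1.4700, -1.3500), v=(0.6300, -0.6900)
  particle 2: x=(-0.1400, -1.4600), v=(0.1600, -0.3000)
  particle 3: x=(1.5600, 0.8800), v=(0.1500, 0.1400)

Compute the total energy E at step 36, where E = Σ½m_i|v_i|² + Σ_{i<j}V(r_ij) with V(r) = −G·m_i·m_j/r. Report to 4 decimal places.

step 0: x0=(-0.2000, 1.9900) x1=(-1.4700, -1.3500) x2=(-0.1400, -1.4600) x3=(1.5600, 0.8800)
step 1: x0=(-0.1979, 1.9974) x1=(-1.4592, -1.3617) x2=(-0.1375, -1.4650) x3=(1.5624, 0.8824)
step 2: x0=(-0.1958, 2.0047) x1=(-1.4482, -1.3733) x2=(-0.1355, -1.4699) x3=(1.5646, 0.8848)
step 3: x0=(-0.1936, 2.0118) x1=(-1.4369, -1.3849) x2=(-0.1339, -1.4746) x3=(1.5666, 0.8873)
step 4: x0=(-0.1914, 2.0188) x1=(-1.4255, -1.3964) x2=(-0.1328, -1.4792) x3=(1.5684, 0.8898)
step 5: x0=(-0.1891, 2.0257) x1=(-1.4138, -1.4079) x2=(-0.1322, -1.4837) x3=(1.5699, 0.8924)
step 6: x0=(-0.1867, 2.0324) x1=(-1.4020, -1.4192) x2=(-0.1321, -1.4880) x3=(1.5712, 0.8949)
step 7: x0=(-0.1843, 2.0390) x1=(-1.3899, -1.4305) x2=(-0.1325, -1.4922) x3=(1.5723, 0.8975)
step 8: x0=(-0.1819, 2.0455) x1=(-1.3776, -1.4418) x2=(-0.1334, -1.4963) x3=(1.5732, 0.9002)
step 9: x0=(-0.1793, 2.0518) x1=(-1.3650, -1.4530) x2=(-0.1348, -1.5002) x3=(1.5739, 0.9029)
step 10: x0=(-0.1768, 2.0580) x1=(-1.3523, -1.4641) x2=(-0.1367, -1.5040) x3=(1.5743, 0.9056)
step 11: x0=(-0.1741, 2.0641) x1=(-1.3393, -1.4751) x2=(-0.1392, -1.5077) x3=(1.5745, 0.9084)
step 12: x0=(-0.1714, 2.0700) x1=(-1.3260, -1.4861) x2=(-0.1423, -1.5113) x3=(1.5745, 0.9112)
step 13: x0=(-0.1687, 2.0759) x1=(-1.3126, -1.4970) x2=(-0.1460, -1.5148) x3=(1.5743, 0.9140)
step 14: x0=(-0.1659, 2.0815) x1=(-1.2988, -1.5079) x2=(-0.1503, -1.5181) x3=(1.5738, 0.9169)
step 15: x0=(-0.1630, 2.0871) x1=(-1.2848, -1.5186) x2=(-0.1551, -1.5214) x3=(1.5732, 0.9198)
step 16: x0=(-0.1601, 2.0925) x1=(-1.2706, -1.5293) x2=(-0.1607, -1.5245) x3=(1.5723, 0.9227)
step 17: x0=(-0.1571, 2.0978) x1=(-1.2561, -1.5400) x2=(-0.1669, -1.5276) x3=(1.5712, 0.9257)
step 18: x0=(-0.1540, 2.1029) x1=(-1.2413, -1.5505) x2=(-0.1738, -1.5305) x3=(1.5699, 0.9287)
step 19: x0=(-0.1509, 2.1079) x1=(-1.2262, -1.5610) x2=(-0.1814, -1.5334) x3=(1.5683, 0.9318)
step 20: x0=(-0.1477, 2.1128) x1=(-1.2108, -1.5714) x2=(-0.1898, -1.5362) x3=(1.5666, 0.9349)
step 21: x0=(-0.1445, 2.1176) x1=(-1.1951, -1.5817) x2=(-0.1990, -1.5389) x3=(1.5646, 0.9380)
step 22: x0=(-0.1412, 2.1222) x1=(-1.1791, -1.5919) x2=(-0.2090, -1.5416) x3=(1.5624, 0.9412)
step 23: x0=(-0.1378, 2.1267) x1=(-1.1627, -1.6020) x2=(-0.2199, -1.5442) x3=(1.5600, 0.9444)
step 24: x0=(-0.1344, 2.1311) x1=(-1.1460, -1.6121) x2=(-0.2317, -1.5468) x3=(1.5574, 0.9477)
step 25: x0=(-0.1309, 2.1353) x1=(-1.1289, -1.6220) x2=(-0.2445, -1.5494) x3=(1.5546, 0.9510)
step 26: x0=(-0.1274, 2.1394) x1=(-1.1114, -1.6319) x2=(-0.2584, -1.5519) x3=(1.5515, 0.9543)
step 27: x0=(-0.1238, 2.1434) x1=(-1.0935, -1.6416) x2=(-0.2734, -1.5545) x3=(1.5482, 0.9577)
step 28: x0=(-0.1201, 2.1472) x1=(-1.0752, -1.6512) x2=(-0.2897, -1.5571) x3=(1.5447, 0.9612)
step 29: x0=(-0.1164, 2.1509) x1=(-1.0563, -1.6607) x2=(-0.3072, -1.5598) x3=(1.5410, 0.9646)
step 30: x0=(-0.1126, 2.1545) x1=(-1.0369, -1.6701) x2=(-0.3262, -1.5626) x3=(1.5371, 0.9682)
step 31: x0=(-0.1087, 2.1579) x1=(-1.0170, -1.6793) x2=(-0.3469, -1.5655) x3=(1.5329, 0.9717)
step 32: x0=(-0.1047, 2.1613) x1=(-0.9964, -1.6883) x2=(-0.3693, -1.5687) x3=(1.5285, 0.9753)
step 33: x0=(-0.1007, 2.1644) x1=(-0.9751, -1.6972) x2=(-0.3938, -1.5722) x3=(1.5239, 0.9790)
step 34: x0=(-0.0967, 2.1675) x1=(-0.9529, -1.7057) x2=(-0.4206, -1.5761) x3=(1.5191, 0.9827)
step 35: x0=(-0.0925, 2.1704) x1=(-0.9298, -1.7140) x2=(-0.4502, -1.5805) x3=(1.5141, 0.9865)
step 36: x0=(-0.0883, 2.1732) x1=(-0.9056, -1.7219) x2=(-0.4830, -1.5859) x3=(1.5088, 0.9903)
step 0 velocities: v0=(0.1200, 0.4400) v1=(0.6300, -0.6900) v2=(0.1600, -0.3000) v3=(0.1500, 0.1400)
step 0: KE=0.9137, PE=-4.8131, E=-3.8994
step 36 velocities: v0=(0.2497, 0.1596) v1=(1.4671, -0.4495) v2=(-2.0537, -0.3494) v3=(-0.3164, 0.2258)
step 36: KE=3.2043, PE=-7.0928, E=-3.8885

-3.8885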